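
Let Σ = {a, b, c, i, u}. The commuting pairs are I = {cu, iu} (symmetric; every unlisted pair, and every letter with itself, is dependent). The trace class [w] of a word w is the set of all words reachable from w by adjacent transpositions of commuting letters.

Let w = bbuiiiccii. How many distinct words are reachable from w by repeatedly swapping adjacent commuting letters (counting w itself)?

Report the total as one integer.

drop 0:b onto floor
drop 1:b onto {0:b}
drop 2:u onto {1:b}
drop 3:i onto {1:b}
drop 4:i onto {3:i}
drop 5:i onto {4:i}
drop 6:c onto {5:i}
drop 7:c onto {6:c}
drop 8:i onto {7:c}
drop 9:i onto {8:i}
ground layer = {0:b}
drop-orders for the pieces not yet dropped (sum over which currently-grounded one goes next):
  1 to go: {2} 1  {9} 1
  2 to go: {2,9} 2  {8,9} 1
  3 to go: {2,8,9} 3  {7,8,9} 1
  4 to go: {2,7,8,9} 4  {6,7,8,9} 1
  5 to go: {2,6,7,8,9} 5  {5,6,7,8,9} 1
  6 to go: {2,5,6,7,8,9} 6  {4,5,6,7,8,9} 1
  7 to go: {2,4,5,6,7,8,9} 7  {3,4,5,6,7,8,9} 1
  8 to go: {2,3,4,5,6,7,8,9} 8
  if 0:b drops first: 8 orders

8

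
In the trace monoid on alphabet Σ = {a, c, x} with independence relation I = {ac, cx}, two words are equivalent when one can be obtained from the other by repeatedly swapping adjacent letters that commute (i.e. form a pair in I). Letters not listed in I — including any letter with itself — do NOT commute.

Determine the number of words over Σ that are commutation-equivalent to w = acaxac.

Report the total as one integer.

15

#0=a has no predecessor
#1=c has no predecessor
#2=a depends on [0:a]
#3=x depends on [2:a]
#4=a depends on [3:x]
#5=c depends on [1:c]
sources: [0:a, 1:c]
N(rest) = Σ N(rest − s) over sources s of rest; N(one piece) = 1:
  size 1 → [4]=1  [5]=1
  size 2 → [1,5]=1  [3,4]=1  [4,5]=2
  size 3 → [1,4,5]=3  [2,3,4]=1  [3,4,5]=3
  size 4 → [0,2,3,4]=1  [1,3,4,5]=6  [2,3,4,5]=4
  first=0(a) contributes 10
  first=1(c) contributes 5
|[w]| = 15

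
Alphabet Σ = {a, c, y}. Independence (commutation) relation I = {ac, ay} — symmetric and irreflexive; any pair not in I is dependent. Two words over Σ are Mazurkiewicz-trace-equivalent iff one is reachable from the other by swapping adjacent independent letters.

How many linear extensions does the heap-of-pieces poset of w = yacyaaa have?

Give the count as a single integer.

0(y) covers ∅
1(a) covers ∅
2(c) covers 0:y
3(y) covers 2:c
4(a) covers 1:a
5(a) covers 4:a
6(a) covers 5:a
floor of heap: 0:y, 1:a
completions by unplaced set U, small U first (add the entries for U minus each lowest piece of U):
  |U|=1: {3}:1  {6}:1
  |U|=2: {2,3}:1  {3,6}:2  {5,6}:1
  |U|=3: {0,2,3}:1  {2,3,6}:3  {3,5,6}:3  {4,5,6}:1
  |U|=4: {0,2,3,6}:4  {1,4,5,6}:1  {2,3,5,6}:6  {3,4,5,6}:4
  |U|=5: {0,2,3,5,6}:10  {1,3,4,5,6}:5  {2,3,4,5,6}:10
  start at 0(y): 15
  start at 1(a): 20
sum over floor = 35

35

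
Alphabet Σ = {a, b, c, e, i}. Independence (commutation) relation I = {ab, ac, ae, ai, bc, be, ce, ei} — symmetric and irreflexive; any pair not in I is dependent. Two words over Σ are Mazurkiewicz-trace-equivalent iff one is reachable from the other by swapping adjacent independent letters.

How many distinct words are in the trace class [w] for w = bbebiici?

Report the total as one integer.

8

piece 0:b — minimal
piece 1:b rests on {0:b}
piece 2:e — minimal
piece 3:b rests on {1:b}
piece 4:i rests on {3:b}
piece 5:i rests on {4:i}
piece 6:c rests on {5:i}
piece 7:i rests on {6:c}
minimal pieces: {0:b, 2:e}
ways to finish when only these pieces remain (= sum over removing one remaining piece with nothing left below it):
  1 left: {2}→1  {7}→1
  2 left: {2,7}→2  {6,7}→1
  3 left: {2,6,7}→3  {5,6,7}→1
  4 left: {2,5,6,7}→4  {4,5,6,7}→1
  5 left: {2,4,5,6,7}→5  {3,4,5,6,7}→1
  6 left: {1,3,4,5,6,7}→1  {2,3,4,5,6,7}→6
  placing 0:b first → 7 extensions
  placing 2:e first → 1 extensions
total linear extensions = 8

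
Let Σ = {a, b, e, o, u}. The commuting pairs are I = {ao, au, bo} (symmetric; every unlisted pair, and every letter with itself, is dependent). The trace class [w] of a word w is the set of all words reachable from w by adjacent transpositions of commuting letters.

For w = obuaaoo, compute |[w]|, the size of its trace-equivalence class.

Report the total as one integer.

piece 0:o — minimal
piece 1:b — minimal
piece 2:u rests on {0:o, 1:b}
piece 3:a rests on {1:b}
piece 4:a rests on {3:a}
piece 5:o rests on {2:u}
piece 6:o rests on {5:o}
minimal pieces: {0:o, 1:b}
ways to finish when only these pieces remain (= sum over removing one remaining piece with nothing left below it):
  1 left: {4}→1  {6}→1
  2 left: {3,4}→1  {4,6}→2  {5,6}→1
  3 left: {2,5,6}→1  {3,4,6}→3  {4,5,6}→3
  4 left: {0,2,5,6}→1  {2,4,5,6}→4  {3,4,5,6}→6
  5 left: {0,2,4,5,6}→5  {2,3,4,5,6}→10
  placing 0:o first → 10 extensions
  placing 1:b first → 15 extensions
total linear extensions = 25

25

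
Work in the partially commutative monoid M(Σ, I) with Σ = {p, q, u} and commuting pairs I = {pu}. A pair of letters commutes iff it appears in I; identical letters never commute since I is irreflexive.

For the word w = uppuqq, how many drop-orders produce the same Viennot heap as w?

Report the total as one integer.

drop 0:u onto floor
drop 1:p onto floor
drop 2:p onto {1:p}
drop 3:u onto {0:u}
drop 4:q onto {2:p, 3:u}
drop 5:q onto {4:q}
ground layer = {0:u, 1:p}
drop-orders for the pieces not yet dropped (sum over which currently-grounded one goes next):
  1 to go: {5} 1
  2 to go: {4,5} 1
  3 to go: {2,4,5} 1  {3,4,5} 1
  4 to go: {0,3,4,5} 1  {1,2,4,5} 1  {2,3,4,5} 2
  if 0:u drops first: 3 orders
  if 1:p drops first: 3 orders
heap linearizations: 6

6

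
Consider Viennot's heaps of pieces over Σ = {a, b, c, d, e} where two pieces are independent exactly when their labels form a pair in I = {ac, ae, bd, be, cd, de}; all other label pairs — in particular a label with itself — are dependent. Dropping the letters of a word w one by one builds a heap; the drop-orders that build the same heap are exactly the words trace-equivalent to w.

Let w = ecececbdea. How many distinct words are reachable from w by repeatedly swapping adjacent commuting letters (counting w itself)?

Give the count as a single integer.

piece 0:e — minimal
piece 1:c rests on {0:e}
piece 2:e rests on {1:c}
piece 3:c rests on {2:e}
piece 4:e rests on {3:c}
piece 5:c rests on {4:e}
piece 6:b rests on {5:c}
piece 7:d — minimal
piece 8:e rests on {5:c}
piece 9:a rests on {6:b, 7:d}
minimal pieces: {0:e, 7:d}
ways to finish when only these pieces remain (= sum over removing one remaining piece with nothing left below it):
  1 left: {8}→1  {9}→1
  2 left: {6,9}→1  {7,9}→1  {8,9}→2
  3 left: {6,7,9}→2  {6,8,9}→3  {7,8,9}→3
  4 left: {5,6,8,9}→3  {6,7,8,9}→8
  5 left: {4,5,6,8,9}→3  {5,6,7,8,9}→11
  6 left: {3,4,5,6,8,9}→3  {4,5,6,7,8,9}→14
  7 left: {2,3,4,5,6,8,9}→3  {3,4,5,6,7,8,9}→17
  8 left: {1,2,3,4,5,6,8,9}→3  {2,3,4,5,6,7,8,9}→20
  placing 0:e first → 23 extensions
  placing 7:d first → 3 extensions
total linear extensions = 26

26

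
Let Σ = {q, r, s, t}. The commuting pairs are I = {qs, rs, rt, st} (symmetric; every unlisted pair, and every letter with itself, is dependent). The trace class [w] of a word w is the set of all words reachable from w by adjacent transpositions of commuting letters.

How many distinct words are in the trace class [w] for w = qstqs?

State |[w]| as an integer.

10

piece 0:q — minimal
piece 1:s — minimal
piece 2:t rests on {0:q}
piece 3:q rests on {2:t}
piece 4:s rests on {1:s}
minimal pieces: {0:q, 1:s}
ways to finish when only these pieces remain (= sum over removing one remaining piece with nothing left below it):
  1 left: {3}→1  {4}→1
  2 left: {1,4}→1  {2,3}→1  {3,4}→2
  3 left: {0,2,3}→1  {1,3,4}→3  {2,3,4}→3
  placing 0:q first → 6 extensions
  placing 1:s first → 4 extensions
total linear extensions = 10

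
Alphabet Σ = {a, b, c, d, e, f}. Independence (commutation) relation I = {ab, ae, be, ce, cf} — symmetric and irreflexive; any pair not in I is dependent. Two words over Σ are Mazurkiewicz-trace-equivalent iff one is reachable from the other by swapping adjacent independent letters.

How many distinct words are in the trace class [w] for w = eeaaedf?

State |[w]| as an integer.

10

0(e) covers ∅
1(e) covers 0:e
2(a) covers ∅
3(a) covers 2:a
4(e) covers 1:e
5(d) covers 3:a, 4:e
6(f) covers 5:d
floor of heap: 0:e, 2:a
completions by unplaced set U, small U first (add the entries for U minus each lowest piece of U):
  |U|=1: {6}:1
  |U|=2: {5,6}:1
  |U|=3: {3,5,6}:1  {4,5,6}:1
  |U|=4: {1,4,5,6}:1  {2,3,5,6}:1  {3,4,5,6}:2
  |U|=5: {0,1,4,5,6}:1  {1,3,4,5,6}:3  {2,3,4,5,6}:3
  start at 0(e): 6
  start at 2(a): 4
sum over floor = 10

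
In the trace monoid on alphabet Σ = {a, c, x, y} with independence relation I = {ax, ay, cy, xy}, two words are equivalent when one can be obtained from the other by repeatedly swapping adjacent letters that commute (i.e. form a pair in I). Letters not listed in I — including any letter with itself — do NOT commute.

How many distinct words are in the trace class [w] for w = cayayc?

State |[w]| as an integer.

15

#0=c has no predecessor
#1=a depends on [0:c]
#2=y has no predecessor
#3=a depends on [1:a]
#4=y depends on [2:y]
#5=c depends on [3:a]
sources: [0:c, 2:y]
N(rest) = Σ N(rest − s) over sources s of rest; N(one piece) = 1:
  size 1 → [4]=1  [5]=1
  size 2 → [2,4]=1  [3,5]=1  [4,5]=2
  size 3 → [1,3,5]=1  [2,4,5]=3  [3,4,5]=3
  size 4 → [0,1,3,5]=1  [1,3,4,5]=4  [2,3,4,5]=6
  first=0(c) contributes 10
  first=2(y) contributes 5
|[w]| = 15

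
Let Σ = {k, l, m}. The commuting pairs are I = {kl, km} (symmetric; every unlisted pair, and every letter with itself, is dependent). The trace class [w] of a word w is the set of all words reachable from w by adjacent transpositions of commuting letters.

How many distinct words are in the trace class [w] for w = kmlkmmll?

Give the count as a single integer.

#0=k has no predecessor
#1=m has no predecessor
#2=l depends on [1:m]
#3=k depends on [0:k]
#4=m depends on [2:l]
#5=m depends on [4:m]
#6=l depends on [5:m]
#7=l depends on [6:l]
sources: [0:k, 1:m]
N(rest) = Σ N(rest − s) over sources s of rest; N(one piece) = 1:
  size 1 → [3]=1  [7]=1
  size 2 → [0,3]=1  [3,7]=2  [6,7]=1
  size 3 → [0,3,7]=3  [3,6,7]=3  [5,6,7]=1
  size 4 → [0,3,6,7]=6  [3,5,6,7]=4  [4,5,6,7]=1
  size 5 → [0,3,5,6,7]=10  [2,4,5,6,7]=1  [3,4,5,6,7]=5
  size 6 → [0,3,4,5,6,7]=15  [1,2,4,5,6,7]=1  [2,3,4,5,6,7]=6
  first=0(k) contributes 7
  first=1(m) contributes 21
|[w]| = 28

28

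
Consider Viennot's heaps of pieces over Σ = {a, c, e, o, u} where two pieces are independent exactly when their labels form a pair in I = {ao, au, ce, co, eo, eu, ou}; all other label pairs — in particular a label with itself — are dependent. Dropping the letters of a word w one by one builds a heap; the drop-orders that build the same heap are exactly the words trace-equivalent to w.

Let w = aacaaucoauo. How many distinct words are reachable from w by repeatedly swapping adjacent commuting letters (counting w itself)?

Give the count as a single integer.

330

0(a) covers ∅
1(a) covers 0:a
2(c) covers 1:a
3(a) covers 2:c
4(a) covers 3:a
5(u) covers 2:c
6(c) covers 4:a, 5:u
7(o) covers ∅
8(a) covers 6:c
9(u) covers 6:c
10(o) covers 7:o
floor of heap: 0:a, 7:o
completions by unplaced set U, small U first (add the entries for U minus each lowest piece of U):
  |U|=1: {8}:1  {9}:1  {10}:1
  |U|=2: {7,10}:1  {8,9}:2  {8,10}:2  {9,10}:2
  |U|=3: {6,8,9}:2  {7,8,10}:3  {7,9,10}:3  {8,9,10}:6
  |U|=4: {4,6,8,9}:2  {5,6,8,9}:2  {6,8,9,10}:8  {7,8,9,10}:12
  |U|=5: {3,4,6,8,9}:2  {4,5,6,8,9}:4  {4,6,8,9,10}:10  {5,6,8,9,10}:10  {6,7,8,9,10}:20
  |U|=6: {3,4,5,6,8,9}:6  {3,4,6,8,9,10}:12  {4,5,6,8,9,10}:24  {4,6,7,8,9,10}:30  {5,6,7,8,9,10}:30
  |U|=7: {2,3,4,5,6,8,9}:6  {3,4,5,6,8,9,10}:42  {3,4,6,7,8,9,10}:42  {4,5,6,7,8,9,10}:84
  |U|=8: {1,2,3,4,5,6,8,9}:6  {2,3,4,5,6,8,9,10}:48  {3,4,5,6,7,8,9,10}:168
  |U|=9: {0,1,2,3,4,5,6,8,9}:6  {1,2,3,4,5,6,8,9,10}:54  {2,3,4,5,6,7,8,9,10}:216
  start at 0(a): 270
  start at 7(o): 60
sum over floor = 330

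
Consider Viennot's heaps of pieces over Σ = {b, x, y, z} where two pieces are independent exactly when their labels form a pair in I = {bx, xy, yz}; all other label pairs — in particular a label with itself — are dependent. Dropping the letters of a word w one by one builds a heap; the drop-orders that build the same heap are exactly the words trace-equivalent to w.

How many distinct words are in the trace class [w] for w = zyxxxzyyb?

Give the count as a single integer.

0(z) covers ∅
1(y) covers ∅
2(x) covers 0:z
3(x) covers 2:x
4(x) covers 3:x
5(z) covers 4:x
6(y) covers 1:y
7(y) covers 6:y
8(b) covers 5:z, 7:y
floor of heap: 0:z, 1:y
completions by unplaced set U, small U first (add the entries for U minus each lowest piece of U):
  |U|=1: {8}:1
  |U|=2: {5,8}:1  {7,8}:1
  |U|=3: {4,5,8}:1  {5,7,8}:2  {6,7,8}:1
  |U|=4: {1,6,7,8}:1  {3,4,5,8}:1  {4,5,7,8}:3  {5,6,7,8}:3
  |U|=5: {1,5,6,7,8}:4  {2,3,4,5,8}:1  {3,4,5,7,8}:4  {4,5,6,7,8}:6
  |U|=6: {0,2,3,4,5,8}:1  {1,4,5,6,7,8}:10  {2,3,4,5,7,8}:5  {3,4,5,6,7,8}:10
  |U|=7: {0,2,3,4,5,7,8}:6  {1,3,4,5,6,7,8}:20  {2,3,4,5,6,7,8}:15
  start at 0(z): 35
  start at 1(y): 21
sum over floor = 56

56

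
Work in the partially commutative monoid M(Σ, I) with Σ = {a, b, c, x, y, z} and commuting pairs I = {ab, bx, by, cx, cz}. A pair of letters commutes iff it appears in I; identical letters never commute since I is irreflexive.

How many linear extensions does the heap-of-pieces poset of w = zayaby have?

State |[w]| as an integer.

5

#0=z has no predecessor
#1=a depends on [0:z]
#2=y depends on [1:a]
#3=a depends on [2:y]
#4=b depends on [0:z]
#5=y depends on [3:a]
sources: [0:z]
N(rest) = Σ N(rest − s) over sources s of rest; N(one piece) = 1:
  size 1 → [4]=1  [5]=1
  size 2 → [3,5]=1  [4,5]=2
  size 3 → [2,3,5]=1  [3,4,5]=3
  size 4 → [1,2,3,5]=1  [2,3,4,5]=4
  first=0(z) contributes 5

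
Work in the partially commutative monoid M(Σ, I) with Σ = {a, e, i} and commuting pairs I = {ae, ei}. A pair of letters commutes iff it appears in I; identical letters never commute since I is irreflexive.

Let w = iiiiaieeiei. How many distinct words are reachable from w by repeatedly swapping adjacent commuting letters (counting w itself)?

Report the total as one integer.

drop 0:i onto floor
drop 1:i onto {0:i}
drop 2:i onto {1:i}
drop 3:i onto {2:i}
drop 4:a onto {3:i}
drop 5:i onto {4:a}
drop 6:e onto floor
drop 7:e onto {6:e}
drop 8:i onto {5:i}
drop 9:e onto {7:e}
drop 10:i onto {8:i}
ground layer = {0:i, 6:e}
drop-orders for the pieces not yet dropped (sum over which currently-grounded one goes next):
  1 to go: {9} 1  {10} 1
  2 to go: {7,9} 1  {8,10} 1  {9,10} 2
  3 to go: {5,8,10} 1  {6,7,9} 1  {7,9,10} 3  {8,9,10} 3
  4 to go: {4,5,8,10} 1  {5,8,9,10} 4  {6,7,9,10} 4  {7,8,9,10} 6
  5 to go: {3,4,5,8,10} 1  {4,5,8,9,10} 5  {5,7,8,9,10} 10  {6,7,8,9,10} 10
  6 to go: {2,3,4,5,8,10} 1  {3,4,5,8,9,10} 6  {4,5,7,8,9,10} 15  {5,6,7,8,9,10} 20
  7 to go: {1,2,3,4,5,8,10} 1  {2,3,4,5,8,9,10} 7  {3,4,5,7,8,9,10} 21  {4,5,6,7,8,9,10} 35
  8 to go: {0,1,2,3,4,5,8,10} 1  {1,2,3,4,5,8,9,10} 8  {2,3,4,5,7,8,9,10} 28  {3,4,5,6,7,8,9,10} 56
  9 to go: {0,1,2,3,4,5,8,9,10} 9  {1,2,3,4,5,7,8,9,10} 36  {2,3,4,5,6,7,8,9,10} 84
  if 0:i drops first: 120 orders
  if 6:e drops first: 45 orders
heap linearizations: 165

165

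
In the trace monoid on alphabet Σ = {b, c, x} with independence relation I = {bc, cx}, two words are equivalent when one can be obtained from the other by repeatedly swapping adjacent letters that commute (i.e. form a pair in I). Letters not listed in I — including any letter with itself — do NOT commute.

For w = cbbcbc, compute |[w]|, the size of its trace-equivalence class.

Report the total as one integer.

20

#0=c has no predecessor
#1=b has no predecessor
#2=b depends on [1:b]
#3=c depends on [0:c]
#4=b depends on [2:b]
#5=c depends on [3:c]
sources: [0:c, 1:b]
N(rest) = Σ N(rest − s) over sources s of rest; N(one piece) = 1:
  size 1 → [4]=1  [5]=1
  size 2 → [2,4]=1  [3,5]=1  [4,5]=2
  size 3 → [0,3,5]=1  [1,2,4]=1  [2,4,5]=3  [3,4,5]=3
  size 4 → [0,3,4,5]=4  [1,2,4,5]=4  [2,3,4,5]=6
  first=0(c) contributes 10
  first=1(b) contributes 10
|[w]| = 20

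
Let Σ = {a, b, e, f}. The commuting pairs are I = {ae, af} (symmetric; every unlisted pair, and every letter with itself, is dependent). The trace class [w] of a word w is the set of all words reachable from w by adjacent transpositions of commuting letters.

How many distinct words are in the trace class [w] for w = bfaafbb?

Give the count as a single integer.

#0=b has no predecessor
#1=f depends on [0:b]
#2=a depends on [0:b]
#3=a depends on [2:a]
#4=f depends on [1:f]
#5=b depends on [3:a, 4:f]
#6=b depends on [5:b]
sources: [0:b]
N(rest) = Σ N(rest − s) over sources s of rest; N(one piece) = 1:
  size 1 → [6]=1
  size 2 → [5,6]=1
  size 3 → [3,5,6]=1  [4,5,6]=1
  size 4 → [1,4,5,6]=1  [2,3,5,6]=1  [3,4,5,6]=2
  size 5 → [1,3,4,5,6]=3  [2,3,4,5,6]=3
  first=0(b) contributes 6

6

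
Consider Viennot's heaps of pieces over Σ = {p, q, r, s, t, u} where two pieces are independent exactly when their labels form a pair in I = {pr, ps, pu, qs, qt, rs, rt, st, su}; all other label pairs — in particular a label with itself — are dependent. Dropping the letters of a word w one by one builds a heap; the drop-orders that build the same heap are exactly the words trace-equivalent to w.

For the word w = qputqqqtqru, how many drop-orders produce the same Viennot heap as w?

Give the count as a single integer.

42

#0=q has no predecessor
#1=p depends on [0:q]
#2=u depends on [0:q]
#3=t depends on [1:p, 2:u]
#4=q depends on [1:p, 2:u]
#5=q depends on [4:q]
#6=q depends on [5:q]
#7=t depends on [3:t]
#8=q depends on [6:q]
#9=r depends on [8:q]
#10=u depends on [7:t, 9:r]
sources: [0:q]
N(rest) = Σ N(rest − s) over sources s of rest; N(one piece) = 1:
  size 1 → [10]=1
  size 2 → [7,10]=1  [9,10]=1
  size 3 → [3,7,10]=1  [7,9,10]=2  [8,9,10]=1
  size 4 → [3,7,9,10]=3  [6,8,9,10]=1  [7,8,9,10]=3
  size 5 → [3,7,8,9,10]=6  [5,6,8,9,10]=1  [6,7,8,9,10]=4
  size 6 → [3,6,7,8,9,10]=10  [4,5,6,8,9,10]=1  [5,6,7,8,9,10]=5
  size 7 → [3,5,6,7,8,9,10]=15  [4,5,6,7,8,9,10]=6
  size 8 → [3,4,5,6,7,8,9,10]=21
  size 9 → [1,3,4,5,6,7,8,9,10]=21  [2,3,4,5,6,7,8,9,10]=21
  first=0(q) contributes 42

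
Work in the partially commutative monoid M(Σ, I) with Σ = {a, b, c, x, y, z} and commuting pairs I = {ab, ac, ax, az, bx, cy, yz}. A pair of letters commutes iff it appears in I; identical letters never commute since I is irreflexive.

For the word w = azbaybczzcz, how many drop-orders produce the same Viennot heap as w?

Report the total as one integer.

6

drop 0:a onto floor
drop 1:z onto floor
drop 2:b onto {1:z}
drop 3:a onto {0:a}
drop 4:y onto {2:b, 3:a}
drop 5:b onto {4:y}
drop 6:c onto {5:b}
drop 7:z onto {6:c}
drop 8:z onto {7:z}
drop 9:c onto {8:z}
drop 10:z onto {9:c}
ground layer = {0:a, 1:z}
drop-orders for the pieces not yet dropped (sum over which currently-grounded one goes next):
  1 to go: {10} 1
  2 to go: {9,10} 1
  3 to go: {8,9,10} 1
  4 to go: {7,8,9,10} 1
  5 to go: {6,7,8,9,10} 1
  6 to go: {5,6,7,8,9,10} 1
  7 to go: {4,5,6,7,8,9,10} 1
  8 to go: {2,4,5,6,7,8,9,10} 1  {3,4,5,6,7,8,9,10} 1
  9 to go: {0,3,4,5,6,7,8,9,10} 1  {1,2,4,5,6,7,8,9,10} 1  {2,3,4,5,6,7,8,9,10} 2
  if 0:a drops first: 3 orders
  if 1:z drops first: 3 orders
heap linearizations: 6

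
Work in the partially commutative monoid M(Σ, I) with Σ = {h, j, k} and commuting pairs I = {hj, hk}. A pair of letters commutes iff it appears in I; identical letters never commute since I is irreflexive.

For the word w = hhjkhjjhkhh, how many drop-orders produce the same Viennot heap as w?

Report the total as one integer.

462

0(h) covers ∅
1(h) covers 0:h
2(j) covers ∅
3(k) covers 2:j
4(h) covers 1:h
5(j) covers 3:k
6(j) covers 5:j
7(h) covers 4:h
8(k) covers 6:j
9(h) covers 7:h
10(h) covers 9:h
floor of heap: 0:h, 2:j
completions by unplaced set U, small U first (add the entries for U minus each lowest piece of U):
  |U|=1: {8}:1  {10}:1
  |U|=2: {6,8}:1  {8,10}:2  {9,10}:1
  |U|=3: {5,6,8}:1  {6,8,10}:3  {7,9,10}:1  {8,9,10}:3
  |U|=4: {3,5,6,8}:1  {4,7,9,10}:1  {5,6,8,10}:4  {6,8,9,10}:6  {7,8,9,10}:4
  |U|=5: {1,4,7,9,10}:1  {2,3,5,6,8}:1  {3,5,6,8,10}:5  {4,7,8,9,10}:5  {5,6,8,9,10}:10  {6,7,8,9,10}:10
  |U|=6: {0,1,4,7,9,10}:1  {1,4,7,8,9,10}:6  {2,3,5,6,8,10}:6  {3,5,6,8,9,10}:15  {4,6,7,8,9,10}:15  {5,6,7,8,9,10}:20
  |U|=7: {0,1,4,7,8,9,10}:7  {1,4,6,7,8,9,10}:21  {2,3,5,6,8,9,10}:21  {3,5,6,7,8,9,10}:35  {4,5,6,7,8,9,10}:35
  |U|=8: {0,1,4,6,7,8,9,10}:28  {1,4,5,6,7,8,9,10}:56  {2,3,5,6,7,8,9,10}:56  {3,4,5,6,7,8,9,10}:70
  |U|=9: {0,1,4,5,6,7,8,9,10}:84  {1,3,4,5,6,7,8,9,10}:126  {2,3,4,5,6,7,8,9,10}:126
  start at 0(h): 252
  start at 2(j): 210
sum over floor = 462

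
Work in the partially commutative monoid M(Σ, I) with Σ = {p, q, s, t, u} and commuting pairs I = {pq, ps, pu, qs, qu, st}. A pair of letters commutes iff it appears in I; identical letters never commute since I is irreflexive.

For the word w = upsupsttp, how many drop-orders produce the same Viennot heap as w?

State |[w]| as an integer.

0(u) covers ∅
1(p) covers ∅
2(s) covers 0:u
3(u) covers 2:s
4(p) covers 1:p
5(s) covers 3:u
6(t) covers 3:u, 4:p
7(t) covers 6:t
8(p) covers 7:t
floor of heap: 0:u, 1:p
completions by unplaced set U, small U first (add the entries for U minus each lowest piece of U):
  |U|=1: {5}:1  {8}:1
  |U|=2: {5,8}:2  {7,8}:1
  |U|=3: {5,7,8}:3  {6,7,8}:1
  |U|=4: {4,6,7,8}:1  {5,6,7,8}:4
  |U|=5: {1,4,6,7,8}:1  {3,5,6,7,8}:4  {4,5,6,7,8}:5
  |U|=6: {1,4,5,6,7,8}:6  {2,3,5,6,7,8}:4  {3,4,5,6,7,8}:9
  |U|=7: {0,2,3,5,6,7,8}:4  {1,3,4,5,6,7,8}:15  {2,3,4,5,6,7,8}:13
  start at 0(u): 28
  start at 1(p): 17
sum over floor = 45

45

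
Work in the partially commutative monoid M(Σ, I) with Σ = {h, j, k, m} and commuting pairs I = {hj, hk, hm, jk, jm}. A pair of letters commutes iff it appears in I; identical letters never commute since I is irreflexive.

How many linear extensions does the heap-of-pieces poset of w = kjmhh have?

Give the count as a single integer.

piece 0:k — minimal
piece 1:j — minimal
piece 2:m rests on {0:k}
piece 3:h — minimal
piece 4:h rests on {3:h}
minimal pieces: {0:k, 1:j, 3:h}
ways to finish when only these pieces remain (= sum over removing one remaining piece with nothing left below it):
  1 left: {1}→1  {2}→1  {4}→1
  2 left: {0,2}→1  {1,2}→2  {1,4}→2  {2,4}→2  {3,4}→1
  3 left: {0,1,2}→3  {0,2,4}→3  {1,2,4}→6  {1,3,4}→3  {2,3,4}→3
  placing 0:k first → 12 extensions
  placing 1:j first → 6 extensions
  placing 3:h first → 12 extensions
total linear extensions = 30

30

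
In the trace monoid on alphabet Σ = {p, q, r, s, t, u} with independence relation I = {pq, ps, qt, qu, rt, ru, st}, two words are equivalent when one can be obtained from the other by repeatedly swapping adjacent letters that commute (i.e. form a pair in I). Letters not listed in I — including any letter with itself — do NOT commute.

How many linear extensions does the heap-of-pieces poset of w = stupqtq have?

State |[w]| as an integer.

25

#0=s has no predecessor
#1=t has no predecessor
#2=u depends on [0:s, 1:t]
#3=p depends on [2:u]
#4=q depends on [0:s]
#5=t depends on [3:p]
#6=q depends on [4:q]
sources: [0:s, 1:t]
N(rest) = Σ N(rest − s) over sources s of rest; N(one piece) = 1:
  size 1 → [5]=1  [6]=1
  size 2 → [3,5]=1  [4,6]=1  [5,6]=2
  size 3 → [2,3,5]=1  [3,5,6]=3  [4,5,6]=3
  size 4 → [1,2,3,5]=1  [2,3,5,6]=4  [3,4,5,6]=6
  size 5 → [1,2,3,5,6]=5  [2,3,4,5,6]=10
  first=0(s) contributes 15
  first=1(t) contributes 10
|[w]| = 25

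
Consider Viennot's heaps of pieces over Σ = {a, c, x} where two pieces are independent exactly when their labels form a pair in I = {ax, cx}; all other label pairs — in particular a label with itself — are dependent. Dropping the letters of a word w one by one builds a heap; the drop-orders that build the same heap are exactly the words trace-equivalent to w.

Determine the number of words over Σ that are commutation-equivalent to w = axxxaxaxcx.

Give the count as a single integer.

210

#0=a has no predecessor
#1=x has no predecessor
#2=x depends on [1:x]
#3=x depends on [2:x]
#4=a depends on [0:a]
#5=x depends on [3:x]
#6=a depends on [4:a]
#7=x depends on [5:x]
#8=c depends on [6:a]
#9=x depends on [7:x]
sources: [0:a, 1:x]
N(rest) = Σ N(rest − s) over sources s of rest; N(one piece) = 1:
  size 1 → [8]=1  [9]=1
  size 2 → [6,8]=1  [7,9]=1  [8,9]=2
  size 3 → [4,6,8]=1  [5,7,9]=1  [6,8,9]=3  [7,8,9]=3
  size 4 → [0,4,6,8]=1  [3,5,7,9]=1  [4,6,8,9]=4  [5,7,8,9]=4  [6,7,8,9]=6
  size 5 → [0,4,6,8,9]=5  [2,3,5,7,9]=1  [3,5,7,8,9]=5  [4,6,7,8,9]=10  [5,6,7,8,9]=10
  size 6 → [0,4,6,7,8,9]=15  [1,2,3,5,7,9]=1  [2,3,5,7,8,9]=6  [3,5,6,7,8,9]=15  [4,5,6,7,8,9]=20
  size 7 → [0,4,5,6,7,8,9]=35  [1,2,3,5,7,8,9]=7  [2,3,5,6,7,8,9]=21  [3,4,5,6,7,8,9]=35
  size 8 → [0,3,4,5,6,7,8,9]=70  [1,2,3,5,6,7,8,9]=28  [2,3,4,5,6,7,8,9]=56
  first=0(a) contributes 84
  first=1(x) contributes 126
|[w]| = 210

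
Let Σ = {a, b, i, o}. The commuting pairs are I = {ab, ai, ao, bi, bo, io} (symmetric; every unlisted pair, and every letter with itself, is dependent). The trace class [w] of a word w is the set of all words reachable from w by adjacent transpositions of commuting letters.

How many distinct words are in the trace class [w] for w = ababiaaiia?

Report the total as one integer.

2520

piece 0:a — minimal
piece 1:b — minimal
piece 2:a rests on {0:a}
piece 3:b rests on {1:b}
piece 4:i — minimal
piece 5:a rests on {2:a}
piece 6:a rests on {5:a}
piece 7:i rests on {4:i}
piece 8:i rests on {7:i}
piece 9:a rests on {6:a}
minimal pieces: {0:a, 1:b, 4:i}
ways to finish when only these pieces remain (= sum over removing one remaining piece with nothing left below it):
  1 left: {3}→1  {8}→1  {9}→1
  2 left: {1,3}→1  {3,8}→2  {3,9}→2  {6,9}→1  {7,8}→1  {8,9}→2
  3 left: {1,3,8}→3  {1,3,9}→3  {3,6,9}→3  {3,7,8}→3  {3,8,9}→6  {4,7,8}→1  {5,6,9}→1  {6,8,9}→3  {7,8,9}→3
  4 left: {1,3,6,9}→6  {1,3,7,8}→6  {1,3,8,9}→12  {2,5,6,9}→1  {3,4,7,8}→4  {3,5,6,9}→4  {3,6,8,9}→12  {3,7,8,9}→12  {4,7,8,9}→4  {5,6,8,9}→4  {6,7,8,9}→6
  5 left: {0,2,5,6,9}→1  {1,3,4,7,8}→10  {1,3,5,6,9}→10  {1,3,6,8,9}→30  {1,3,7,8,9}→30  {2,3,5,6,9}→5  {2,5,6,8,9}→5  {3,4,7,8,9}→20  {3,5,6,8,9}→20  {3,6,7,8,9}→30  {4,6,7,8,9}→10  {5,6,7,8,9}→10
  6 left: {0,2,3,5,6,9}→6  {0,2,5,6,8,9}→6  {1,2,3,5,6,9}→15  {1,3,4,7,8,9}→60  {1,3,5,6,8,9}→60  {1,3,6,7,8,9}→90  {2,3,5,6,8,9}→30  {2,5,6,7,8,9}→15  {3,4,6,7,8,9}→60  {3,5,6,7,8,9}→60  {4,5,6,7,8,9}→20
  7 left: {0,1,2,3,5,6,9}→21  {0,2,3,5,6,8,9}→42  {0,2,5,6,7,8,9}→21  {1,2,3,5,6,8,9}→105  {1,3,4,6,7,8,9}→210  {1,3,5,6,7,8,9}→210  {2,3,5,6,7,8,9}→105  {2,4,5,6,7,8,9}→35  {3,4,5,6,7,8,9}→140
  8 left: {0,1,2,3,5,6,8,9}→168  {0,2,3,5,6,7,8,9}→168  {0,2,4,5,6,7,8,9}→56  {1,2,3,5,6,7,8,9}→420  {1,3,4,5,6,7,8,9}→560  {2,3,4,5,6,7,8,9}→280
  placing 0:a first → 1260 extensions
  placing 1:b first → 504 extensions
  placing 4:i first → 756 extensions
total linear extensions = 2520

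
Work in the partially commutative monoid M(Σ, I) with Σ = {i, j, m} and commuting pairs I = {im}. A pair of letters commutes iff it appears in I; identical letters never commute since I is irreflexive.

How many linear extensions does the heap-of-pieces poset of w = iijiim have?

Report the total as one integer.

3

piece 0:i — minimal
piece 1:i rests on {0:i}
piece 2:j rests on {1:i}
piece 3:i rests on {2:j}
piece 4:i rests on {3:i}
piece 5:m rests on {2:j}
minimal pieces: {0:i}
ways to finish when only these pieces remain (= sum over removing one remaining piece with nothing left below it):
  1 left: {4}→1  {5}→1
  2 left: {3,4}→1  {4,5}→2
  3 left: {3,4,5}→3
  4 left: {2,3,4,5}→3
  placing 0:i first → 3 extensions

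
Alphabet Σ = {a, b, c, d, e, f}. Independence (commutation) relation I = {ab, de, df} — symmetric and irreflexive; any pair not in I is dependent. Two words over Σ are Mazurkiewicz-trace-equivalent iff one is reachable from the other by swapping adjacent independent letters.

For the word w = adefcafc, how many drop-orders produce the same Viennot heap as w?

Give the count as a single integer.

3

#0=a has no predecessor
#1=d depends on [0:a]
#2=e depends on [0:a]
#3=f depends on [2:e]
#4=c depends on [1:d, 3:f]
#5=a depends on [4:c]
#6=f depends on [5:a]
#7=c depends on [6:f]
sources: [0:a]
N(rest) = Σ N(rest − s) over sources s of rest; N(one piece) = 1:
  size 1 → [7]=1
  size 2 → [6,7]=1
  size 3 → [5,6,7]=1
  size 4 → [4,5,6,7]=1
  size 5 → [1,4,5,6,7]=1  [3,4,5,6,7]=1
  size 6 → [1,3,4,5,6,7]=2  [2,3,4,5,6,7]=1
  first=0(a) contributes 3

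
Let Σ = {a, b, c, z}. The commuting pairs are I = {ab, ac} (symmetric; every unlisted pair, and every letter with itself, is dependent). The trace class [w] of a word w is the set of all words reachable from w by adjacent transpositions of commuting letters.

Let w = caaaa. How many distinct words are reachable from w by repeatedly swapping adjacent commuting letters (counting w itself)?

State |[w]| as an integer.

piece 0:c — minimal
piece 1:a — minimal
piece 2:a rests on {1:a}
piece 3:a rests on {2:a}
piece 4:a rests on {3:a}
minimal pieces: {0:c, 1:a}
ways to finish when only these pieces remain (= sum over removing one remaining piece with nothing left below it):
  1 left: {0}→1  {4}→1
  2 left: {0,4}→2  {3,4}→1
  3 left: {0,3,4}→3  {2,3,4}→1
  placing 0:c first → 1 extensions
  placing 1:a first → 4 extensions
total linear extensions = 5

5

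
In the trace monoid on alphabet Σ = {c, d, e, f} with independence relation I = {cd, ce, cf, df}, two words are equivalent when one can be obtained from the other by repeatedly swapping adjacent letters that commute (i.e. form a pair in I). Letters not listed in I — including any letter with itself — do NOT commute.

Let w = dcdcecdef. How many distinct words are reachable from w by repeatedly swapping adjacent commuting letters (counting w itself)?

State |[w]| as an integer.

84

0(d) covers ∅
1(c) covers ∅
2(d) covers 0:d
3(c) covers 1:c
4(e) covers 2:d
5(c) covers 3:c
6(d) covers 4:e
7(e) covers 6:d
8(f) covers 7:e
floor of heap: 0:d, 1:c
completions by unplaced set U, small U first (add the entries for U minus each lowest piece of U):
  |U|=1: {5}:1  {8}:1
  |U|=2: {3,5}:1  {5,8}:2  {7,8}:1
  |U|=3: {1,3,5}:1  {3,5,8}:3  {5,7,8}:3  {6,7,8}:1
  |U|=4: {1,3,5,8}:4  {3,5,7,8}:6  {4,6,7,8}:1  {5,6,7,8}:4
  |U|=5: {1,3,5,7,8}:10  {2,4,6,7,8}:1  {3,5,6,7,8}:10  {4,5,6,7,8}:5
  |U|=6: {0,2,4,6,7,8}:1  {1,3,5,6,7,8}:20  {2,4,5,6,7,8}:6  {3,4,5,6,7,8}:15
  |U|=7: {0,2,4,5,6,7,8}:7  {1,3,4,5,6,7,8}:35  {2,3,4,5,6,7,8}:21
  start at 0(d): 56
  start at 1(c): 28
sum over floor = 84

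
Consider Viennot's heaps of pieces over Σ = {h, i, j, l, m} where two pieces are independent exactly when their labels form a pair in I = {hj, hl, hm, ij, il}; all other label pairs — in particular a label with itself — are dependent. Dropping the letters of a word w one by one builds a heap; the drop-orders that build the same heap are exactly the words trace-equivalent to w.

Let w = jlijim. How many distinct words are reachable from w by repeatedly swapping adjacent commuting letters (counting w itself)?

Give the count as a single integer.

0(j) covers ∅
1(l) covers 0:j
2(i) covers ∅
3(j) covers 1:l
4(i) covers 2:i
5(m) covers 3:j, 4:i
floor of heap: 0:j, 2:i
completions by unplaced set U, small U first (add the entries for U minus each lowest piece of U):
  |U|=1: {5}:1
  |U|=2: {3,5}:1  {4,5}:1
  |U|=3: {1,3,5}:1  {2,4,5}:1  {3,4,5}:2
  |U|=4: {0,1,3,5}:1  {1,3,4,5}:3  {2,3,4,5}:3
  start at 0(j): 6
  start at 2(i): 4
sum over floor = 10

10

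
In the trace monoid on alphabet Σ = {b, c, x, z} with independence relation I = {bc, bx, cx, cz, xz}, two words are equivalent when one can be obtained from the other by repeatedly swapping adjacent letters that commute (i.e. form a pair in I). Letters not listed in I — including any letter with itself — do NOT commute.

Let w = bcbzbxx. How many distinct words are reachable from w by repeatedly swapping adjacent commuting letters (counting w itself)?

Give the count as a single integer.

0(b) covers ∅
1(c) covers ∅
2(b) covers 0:b
3(z) covers 2:b
4(b) covers 3:z
5(x) covers ∅
6(x) covers 5:x
floor of heap: 0:b, 1:c, 5:x
completions by unplaced set U, small U first (add the entries for U minus each lowest piece of U):
  |U|=1: {1}:1  {4}:1  {6}:1
  |U|=2: {1,4}:2  {1,6}:2  {3,4}:1  {4,6}:2  {5,6}:1
  |U|=3: {1,3,4}:3  {1,4,6}:6  {1,5,6}:3  {2,3,4}:1  {3,4,6}:3  {4,5,6}:3
  |U|=4: {0,2,3,4}:1  {1,2,3,4}:4  {1,3,4,6}:12  {1,4,5,6}:12  {2,3,4,6}:4  {3,4,5,6}:6
  |U|=5: {0,1,2,3,4}:5  {0,2,3,4,6}:5  {1,2,3,4,6}:20  {1,3,4,5,6}:30  {2,3,4,5,6}:10
  start at 0(b): 60
  start at 1(c): 15
  start at 5(x): 30
sum over floor = 105

105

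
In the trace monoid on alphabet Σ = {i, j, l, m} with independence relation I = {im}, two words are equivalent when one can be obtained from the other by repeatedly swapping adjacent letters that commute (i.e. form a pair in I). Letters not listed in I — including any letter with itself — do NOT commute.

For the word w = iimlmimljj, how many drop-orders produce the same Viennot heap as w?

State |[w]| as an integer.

0(i) covers ∅
1(i) covers 0:i
2(m) covers ∅
3(l) covers 1:i, 2:m
4(m) covers 3:l
5(i) covers 3:l
6(m) covers 4:m
7(l) covers 5:i, 6:m
8(j) covers 7:l
9(j) covers 8:j
floor of heap: 0:i, 2:m
completions by unplaced set U, small U first (add the entries for U minus each lowest piece of U):
  |U|=1: {9}:1
  |U|=2: {8,9}:1
  |U|=3: {7,8,9}:1
  |U|=4: {5,7,8,9}:1  {6,7,8,9}:1
  |U|=5: {4,6,7,8,9}:1  {5,6,7,8,9}:2
  |U|=6: {4,5,6,7,8,9}:3
  |U|=7: {3,4,5,6,7,8,9}:3
  |U|=8: {1,3,4,5,6,7,8,9}:3  {2,3,4,5,6,7,8,9}:3
  start at 0(i): 6
  start at 2(m): 3
sum over floor = 9

9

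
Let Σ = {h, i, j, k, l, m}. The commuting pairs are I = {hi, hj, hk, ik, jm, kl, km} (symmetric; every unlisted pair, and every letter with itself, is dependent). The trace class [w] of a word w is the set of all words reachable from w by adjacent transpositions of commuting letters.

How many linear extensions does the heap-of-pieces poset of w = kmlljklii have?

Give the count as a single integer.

#0=k has no predecessor
#1=m has no predecessor
#2=l depends on [1:m]
#3=l depends on [2:l]
#4=j depends on [0:k, 3:l]
#5=k depends on [4:j]
#6=l depends on [4:j]
#7=i depends on [6:l]
#8=i depends on [7:i]
sources: [0:k, 1:m]
N(rest) = Σ N(rest − s) over sources s of rest; N(one piece) = 1:
  size 1 → [5]=1  [8]=1
  size 2 → [5,8]=2  [7,8]=1
  size 3 → [5,7,8]=3  [6,7,8]=1
  size 4 → [5,6,7,8]=4
  size 5 → [4,5,6,7,8]=4
  size 6 → [0,4,5,6,7,8]=4  [3,4,5,6,7,8]=4
  size 7 → [0,3,4,5,6,7,8]=8  [2,3,4,5,6,7,8]=4
  first=0(k) contributes 4
  first=1(m) contributes 12
|[w]| = 16

16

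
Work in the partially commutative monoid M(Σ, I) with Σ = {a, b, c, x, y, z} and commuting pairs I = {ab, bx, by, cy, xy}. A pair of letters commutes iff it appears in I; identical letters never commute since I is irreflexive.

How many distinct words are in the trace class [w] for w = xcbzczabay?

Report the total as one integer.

#0=x has no predecessor
#1=c depends on [0:x]
#2=b depends on [1:c]
#3=z depends on [2:b]
#4=c depends on [3:z]
#5=z depends on [4:c]
#6=a depends on [5:z]
#7=b depends on [5:z]
#8=a depends on [6:a]
#9=y depends on [8:a]
sources: [0:x]
N(rest) = Σ N(rest − s) over sources s of rest; N(one piece) = 1:
  size 1 → [7]=1  [9]=1
  size 2 → [7,9]=2  [8,9]=1
  size 3 → [6,8,9]=1  [7,8,9]=3
  size 4 → [6,7,8,9]=4
  size 5 → [5,6,7,8,9]=4
  size 6 → [4,5,6,7,8,9]=4
  size 7 → [3,4,5,6,7,8,9]=4
  size 8 → [2,3,4,5,6,7,8,9]=4
  first=0(x) contributes 4

4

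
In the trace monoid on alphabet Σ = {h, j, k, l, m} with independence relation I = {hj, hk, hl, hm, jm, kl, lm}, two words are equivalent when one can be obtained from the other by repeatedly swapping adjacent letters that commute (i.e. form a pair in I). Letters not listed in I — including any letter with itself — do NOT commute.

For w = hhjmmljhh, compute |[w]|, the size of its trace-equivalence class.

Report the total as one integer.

1260

piece 0:h — minimal
piece 1:h rests on {0:h}
piece 2:j — minimal
piece 3:m — minimal
piece 4:m rests on {3:m}
piece 5:l rests on {2:j}
piece 6:j rests on {5:l}
piece 7:h rests on {1:h}
piece 8:h rests on {7:h}
minimal pieces: {0:h, 2:j, 3:m}
ways to finish when only these pieces remain (= sum over removing one remaining piece with nothing left below it):
  1 left: {4}→1  {6}→1  {8}→1
  2 left: {3,4}→1  {4,6}→2  {4,8}→2  {5,6}→1  {6,8}→2  {7,8}→1
  3 left: {1,7,8}→1  {2,5,6}→1  {3,4,6}→3  {3,4,8}→3  {4,5,6}→3  {4,6,8}→6  {4,7,8}→3  {5,6,8}→3  {6,7,8}→3
  4 left: {0,1,7,8}→1  {1,4,7,8}→4  {1,6,7,8}→4  {2,4,5,6}→4  {2,5,6,8}→4  {3,4,5,6}→6  {3,4,6,8}→12  {3,4,7,8}→6  {4,5,6,8}→12  {4,6,7,8}→12  {5,6,7,8}→6
  5 left: {0,1,4,7,8}→5  {0,1,6,7,8}→5  {1,3,4,7,8}→10  {1,4,6,7,8}→20  {1,5,6,7,8}→10  {2,3,4,5,6}→10  {2,4,5,6,8}→20  {2,5,6,7,8}→10  {3,4,5,6,8}→30  {3,4,6,7,8}→30  {4,5,6,7,8}→30
  6 left: {0,1,3,4,7,8}→15  {0,1,4,6,7,8}→30  {0,1,5,6,7,8}→15  {1,2,5,6,7,8}→20  {1,3,4,6,7,8}→60  {1,4,5,6,7,8}→60  {2,3,4,5,6,8}→60  {2,4,5,6,7,8}→60  {3,4,5,6,7,8}→90
  7 left: {0,1,2,5,6,7,8}→35  {0,1,3,4,6,7,8}→105  {0,1,4,5,6,7,8}→105  {1,2,4,5,6,7,8}→140  {1,3,4,5,6,7,8}→210  {2,3,4,5,6,7,8}→210
  placing 0:h first → 560 extensions
  placing 2:j first → 420 extensions
  placing 3:m first → 280 extensions
total linear extensions = 1260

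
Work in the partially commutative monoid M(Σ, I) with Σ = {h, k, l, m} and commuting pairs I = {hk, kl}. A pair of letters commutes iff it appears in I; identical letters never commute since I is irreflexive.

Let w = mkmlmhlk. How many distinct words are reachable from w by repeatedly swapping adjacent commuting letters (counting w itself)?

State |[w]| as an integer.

3

piece 0:m — minimal
piece 1:k rests on {0:m}
piece 2:m rests on {1:k}
piece 3:l rests on {2:m}
piece 4:m rests on {3:l}
piece 5:h rests on {4:m}
piece 6:l rests on {5:h}
piece 7:k rests on {4:m}
minimal pieces: {0:m}
ways to finish when only these pieces remain (= sum over removing one remaining piece with nothing left below it):
  1 left: {6}→1  {7}→1
  2 left: {5,6}→1  {6,7}→2
  3 left: {5,6,7}→3
  4 left: {4,5,6,7}→3
  5 left: {3,4,5,6,7}→3
  6 left: {2,3,4,5,6,7}→3
  placing 0:m first → 3 extensions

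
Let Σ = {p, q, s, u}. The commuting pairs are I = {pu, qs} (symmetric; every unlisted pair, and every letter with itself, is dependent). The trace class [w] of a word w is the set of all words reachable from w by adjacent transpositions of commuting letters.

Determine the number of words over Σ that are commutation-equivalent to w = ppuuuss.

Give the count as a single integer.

drop 0:p onto floor
drop 1:p onto {0:p}
drop 2:u onto floor
drop 3:u onto {2:u}
drop 4:u onto {3:u}
drop 5:s onto {1:p, 4:u}
drop 6:s onto {5:s}
ground layer = {0:p, 2:u}
drop-orders for the pieces not yet dropped (sum over which currently-grounded one goes next):
  1 to go: {6} 1
  2 to go: {5,6} 1
  3 to go: {1,5,6} 1  {4,5,6} 1
  4 to go: {0,1,5,6} 1  {1,4,5,6} 2  {3,4,5,6} 1
  5 to go: {0,1,4,5,6} 3  {1,3,4,5,6} 3  {2,3,4,5,6} 1
  if 0:p drops first: 4 orders
  if 2:u drops first: 6 orders
heap linearizations: 10

10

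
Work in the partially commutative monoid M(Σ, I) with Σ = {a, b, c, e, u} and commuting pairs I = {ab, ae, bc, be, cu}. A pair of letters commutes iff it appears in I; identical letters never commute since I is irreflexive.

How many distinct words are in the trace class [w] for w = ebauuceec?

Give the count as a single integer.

drop 0:e onto floor
drop 1:b onto floor
drop 2:a onto floor
drop 3:u onto {0:e, 1:b, 2:a}
drop 4:u onto {3:u}
drop 5:c onto {0:e, 2:a}
drop 6:e onto {4:u, 5:c}
drop 7:e onto {6:e}
drop 8:c onto {7:e}
ground layer = {0:e, 1:b, 2:a}
drop-orders for the pieces not yet dropped (sum over which currently-grounded one goes next):
  1 to go: {8} 1
  2 to go: {7,8} 1
  3 to go: {6,7,8} 1
  4 to go: {4,6,7,8} 1  {5,6,7,8} 1
  5 to go: {3,4,6,7,8} 1  {4,5,6,7,8} 2
  6 to go: {1,3,4,6,7,8} 1  {3,4,5,6,7,8} 3
  7 to go: {0,3,4,5,6,7,8} 3  {1,3,4,5,6,7,8} 4  {2,3,4,5,6,7,8} 3
  if 0:e drops first: 7 orders
  if 1:b drops first: 6 orders
  if 2:a drops first: 7 orders
heap linearizations: 20

20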